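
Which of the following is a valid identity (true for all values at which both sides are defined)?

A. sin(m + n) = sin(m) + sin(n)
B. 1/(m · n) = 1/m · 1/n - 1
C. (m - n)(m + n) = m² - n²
C

A: fails at (1, 3) — LHS = sin(4) ≈ -0.7568, RHS = sin(3) + sin(1) ≈ 0.9826.
B: fails at (3, 5) — LHS = 1/15, RHS = -14/15.
C: holds — e.g. at (2, 7), both sides equal -45.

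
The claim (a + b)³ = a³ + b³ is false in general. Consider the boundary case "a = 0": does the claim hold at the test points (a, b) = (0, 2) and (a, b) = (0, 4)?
At (0, 2): LHS = 8, RHS = 8 → equal
At (0, 4): LHS = 64, RHS = 64 → equal

So the claim does hold at both of these boundary points, even though it is not an identity.

Answer: Yes, holds at both test points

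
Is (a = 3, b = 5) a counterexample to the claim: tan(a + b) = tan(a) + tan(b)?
Yes

Substituting a = 3, b = 5:
LHS = tan(3 + 5) = tan(8) ≈ -6.8
RHS = tan(3) + tan(5) ≈ -3.523

Since LHS ≠ RHS, this pair disproves the claim.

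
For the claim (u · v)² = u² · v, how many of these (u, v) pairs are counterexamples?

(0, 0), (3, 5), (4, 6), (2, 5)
Testing each pair:
(0, 0): LHS = 0, RHS = 0 → satisfies claim
(3, 5): LHS = 225, RHS = 45 → counterexample
(4, 6): LHS = 576, RHS = 96 → counterexample
(2, 5): LHS = 100, RHS = 20 → counterexample

That makes 3 counterexamples.

Answer: 3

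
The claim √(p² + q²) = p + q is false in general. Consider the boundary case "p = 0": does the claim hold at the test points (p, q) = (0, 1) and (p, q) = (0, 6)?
At (0, 1): LHS = 1, RHS = 1 → equal
At (0, 6): LHS = 6, RHS = 6 → equal

So the claim does hold at both of these boundary points, even though it is not an identity.

Answer: Yes, holds at both test points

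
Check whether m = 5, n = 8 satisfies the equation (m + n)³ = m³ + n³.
Substituting m = 5, n = 8:

LHS = (5 + 8)³ = 2197
RHS = 5³ + 8³ = 637

LHS ≠ RHS, so the equation does not hold at this point.

Answer: Fails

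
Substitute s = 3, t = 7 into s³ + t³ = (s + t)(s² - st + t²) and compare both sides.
LHS = 3³ + 7³ = 370
RHS = (3 + 7)(3² - 3·7 + 7²) = 370

LHS = RHS: the two sides agree.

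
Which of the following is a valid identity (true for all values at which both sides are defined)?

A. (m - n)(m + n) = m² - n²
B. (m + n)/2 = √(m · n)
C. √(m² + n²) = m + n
A: holds — e.g. at (4, 5), both sides equal -9.
B: fails at (5, 8) — LHS = 13/2, RHS = 2·√(10) ≈ 6.325.
C: fails at (2, 7) — LHS = √(53) ≈ 7.28, RHS = 9.

Answer: A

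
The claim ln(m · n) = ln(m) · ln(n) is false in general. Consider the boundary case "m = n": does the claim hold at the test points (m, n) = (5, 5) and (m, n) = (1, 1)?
Only at (1, 1)

At (5, 5): LHS = ln(25) ≈ 3.219 ≠ RHS = ln(5)² ≈ 2.59
At (1, 1): LHS = 0, RHS = 0 → equal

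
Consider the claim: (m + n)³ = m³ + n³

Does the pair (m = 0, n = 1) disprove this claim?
No

Substituting m = 0, n = 1:
LHS = (0 + 1)³ = 1
RHS = 0³ + 1³ = 1

The sides agree, so this pair does not disprove the claim.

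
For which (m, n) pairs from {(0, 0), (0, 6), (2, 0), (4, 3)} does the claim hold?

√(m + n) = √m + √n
(0, 0), (0, 6), (2, 0)

Testing each pair:
(0, 0): LHS = 0, RHS = 0 → holds
(0, 6): LHS = √(6) ≈ 2.449, RHS = √(6) ≈ 2.449 → holds
(2, 0): LHS = √(2) ≈ 1.414, RHS = √(2) ≈ 1.414 → holds
(4, 3): LHS = √(7) ≈ 2.646, RHS = √(3) + 2 ≈ 3.732 → fails

3 of 4 pairs satisfy the claim.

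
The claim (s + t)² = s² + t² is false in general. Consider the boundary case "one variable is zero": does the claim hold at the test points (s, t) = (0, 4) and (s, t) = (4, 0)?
Yes, holds at both test points

At (0, 4): LHS = 16, RHS = 16 → equal
At (4, 0): LHS = 16, RHS = 16 → equal

So the claim does hold at both of these boundary points, even though it is not an identity.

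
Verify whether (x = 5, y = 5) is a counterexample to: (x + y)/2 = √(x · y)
Substituting x = 5, y = 5:
LHS = (5 + 5)/2 = 5
RHS = √(5 · 5) = 5

The sides agree, so this pair does not disprove the claim.

Answer: No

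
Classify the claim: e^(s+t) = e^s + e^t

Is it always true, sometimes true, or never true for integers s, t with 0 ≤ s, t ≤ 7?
Never true

The claim fails for every pair in the range. For instance at (s, t) = (0, 4): LHS = e^4 ≈ 54.6, RHS = 1 + e^4 ≈ 55.6.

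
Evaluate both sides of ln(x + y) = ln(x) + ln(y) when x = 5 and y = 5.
LHS = ln(5 + 5) = ln(10) ≈ 2.303
RHS = ln(5) + ln(5) = 2·ln(5) ≈ 3.219

LHS ≠ RHS (they differ by about 0.9163), so the equation does not hold here.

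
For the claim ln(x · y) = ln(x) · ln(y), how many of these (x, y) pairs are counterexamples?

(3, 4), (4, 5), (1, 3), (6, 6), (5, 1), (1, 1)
Testing each pair:
(3, 4): LHS = ln(12) ≈ 2.485, RHS = ln(3)·ln(4) ≈ 1.523 → counterexample
(4, 5): LHS = ln(20) ≈ 2.996, RHS = ln(4)·ln(5) ≈ 2.231 → counterexample
(1, 3): LHS = ln(3) ≈ 1.099, RHS = 0 → counterexample
(6, 6): LHS = ln(36) ≈ 3.584, RHS = ln(6)² ≈ 3.21 → counterexample
(5, 1): LHS = ln(5) ≈ 1.609, RHS = 0 → counterexample
(1, 1): LHS = 0, RHS = 0 → satisfies claim

That makes 5 counterexamples.

Answer: 5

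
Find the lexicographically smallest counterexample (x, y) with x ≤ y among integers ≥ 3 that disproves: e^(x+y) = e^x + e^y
Substituting (3, 3) into the claim:
LHS = e^(3+3) = e^6 ≈ 403.4
RHS = e^3 + e^3 = 2·e^3 ≈ 40.17

Since LHS ≠ RHS, this pair disproves the claim, and no lexicographically smaller pair (x ≤ y, integers ≥ 3) does.

For instance (5, 6) is also a counterexample (LHS = e^11 ≈ 59874.1, RHS = e^5 + e^6 ≈ 551.8), but it's lexicographically larger.

Answer: (x, y) = (3, 3)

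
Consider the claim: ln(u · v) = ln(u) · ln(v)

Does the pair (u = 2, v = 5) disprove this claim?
Yes

Substituting u = 2, v = 5:
LHS = ln(2 · 5) = ln(10) ≈ 2.303
RHS = ln(2) · ln(5) ≈ 1.116

Since LHS ≠ RHS, this pair disproves the claim.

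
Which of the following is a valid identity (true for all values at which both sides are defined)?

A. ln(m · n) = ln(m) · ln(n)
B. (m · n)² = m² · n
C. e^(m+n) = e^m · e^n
C

A: fails at (4, 5) — LHS = ln(20) ≈ 2.996, RHS = ln(4)·ln(5) ≈ 2.231.
B: fails at (4, 6) — LHS = 576, RHS = 96.
C: holds — e.g. at (5, 8), both sides equal e^13 ≈ 442413.4.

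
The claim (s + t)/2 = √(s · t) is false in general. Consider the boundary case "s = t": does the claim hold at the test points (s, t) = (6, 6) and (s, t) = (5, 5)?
At (6, 6): LHS = 6, RHS = 6 → equal
At (5, 5): LHS = 5, RHS = 5 → equal

So the claim does hold at both of these boundary points, even though it is not an identity.

Answer: Yes, holds at both test points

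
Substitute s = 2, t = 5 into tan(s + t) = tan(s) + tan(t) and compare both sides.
LHS = tan(2 + 5) = tan(7) ≈ 0.8714
RHS = tan(2) + tan(5) ≈ -5.566

LHS ≠ RHS (they differ by about 6.437), so the equation does not hold here.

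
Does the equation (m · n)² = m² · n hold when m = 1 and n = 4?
Substituting m = 1, n = 4:

LHS = (1 · 4)² = 16
RHS = 1² · 4 = 4

LHS ≠ RHS, so the equation does not hold at this point.

Answer: Fails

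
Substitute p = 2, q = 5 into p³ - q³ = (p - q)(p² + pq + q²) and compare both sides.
LHS = 2³ - 5³ = -117
RHS = (2 - 5)(2² + 2·5 + 5²) = -117

LHS = RHS: the two sides agree.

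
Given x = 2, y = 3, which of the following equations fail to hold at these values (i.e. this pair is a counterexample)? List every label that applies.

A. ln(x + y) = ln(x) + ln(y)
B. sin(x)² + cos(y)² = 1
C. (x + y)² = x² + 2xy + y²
A, B

Evaluating each claim at the given values:
A. LHS = ln(5) ≈ 1.609, RHS = ln(2) + ln(3) ≈ 1.792 → fails here (LHS ≠ RHS)
B. LHS = sin(2)² + cos(3)² ≈ 1.807, RHS = 1 → fails here (LHS ≠ RHS)
C. LHS = 25, RHS = 25 → holds here (LHS = RHS)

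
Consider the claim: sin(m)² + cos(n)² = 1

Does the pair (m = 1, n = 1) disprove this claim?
Substituting m = 1, n = 1:
LHS = sin(1)² + cos(1)² = 1
RHS = 1

The sides agree, so this pair does not disprove the claim.

Answer: No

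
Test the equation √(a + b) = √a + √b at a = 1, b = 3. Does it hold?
Substituting a = 1, b = 3:

LHS = √(1 + 3) = 2
RHS = √1 + √3 = 1 + √(3) ≈ 2.732

LHS ≠ RHS, so the equation does not hold at this point.

Answer: Fails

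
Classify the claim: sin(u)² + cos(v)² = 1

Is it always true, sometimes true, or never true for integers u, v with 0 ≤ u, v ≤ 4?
It holds at (u, v) = (4, 4) (both sides equal 1), but fails at (u, v) = (2, 1) (LHS = cos(1)² + sin(2)² ≈ 1.119, RHS = 1).

Answer: Sometimes true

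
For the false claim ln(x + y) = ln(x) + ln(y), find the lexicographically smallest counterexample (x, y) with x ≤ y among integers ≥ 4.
(x, y) = (4, 4)

Substituting (4, 4) into the claim:
LHS = ln(4 + 4) = ln(8) ≈ 2.079
RHS = ln(4) + ln(4) = 2·ln(4) ≈ 2.773

Since LHS ≠ RHS, this pair disproves the claim, and no lexicographically smaller pair (x ≤ y, integers ≥ 4) does.

For instance (8, 11) is also a counterexample (LHS = ln(19) ≈ 2.944, RHS = ln(8) + ln(11) ≈ 4.477), but it's lexicographically larger.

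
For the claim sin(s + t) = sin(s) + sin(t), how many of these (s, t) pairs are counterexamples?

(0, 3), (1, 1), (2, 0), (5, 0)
Testing each pair:
(0, 3): LHS = sin(3) ≈ 0.1411, RHS = sin(3) ≈ 0.1411 → satisfies claim
(1, 1): LHS = sin(2) ≈ 0.9093, RHS = 2·sin(1) ≈ 1.683 → counterexample
(2, 0): LHS = sin(2) ≈ 0.9093, RHS = sin(2) ≈ 0.9093 → satisfies claim
(5, 0): LHS = sin(5) ≈ -0.9589, RHS = sin(5) ≈ -0.9589 → satisfies claim

That makes 1 counterexample.

Answer: 1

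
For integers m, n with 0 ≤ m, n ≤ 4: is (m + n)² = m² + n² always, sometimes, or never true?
It holds at (m, n) = (4, 0) (both sides equal 16), but fails at (m, n) = (3, 1) (LHS = 16, RHS = 10).

Answer: Sometimes true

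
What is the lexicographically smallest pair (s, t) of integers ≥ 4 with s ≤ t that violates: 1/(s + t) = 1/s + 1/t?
Substituting (4, 4) into the claim:
LHS = 1/(4 + 4) = 1/8
RHS = 1/4 + 1/4 = 1/2

Since LHS ≠ RHS, this pair disproves the claim, and no lexicographically smaller pair (s ≤ t, integers ≥ 4) does.

For instance (4, 8) is also a counterexample (LHS = 1/12, RHS = 3/8), but it's lexicographically larger.

Answer: (s, t) = (4, 4)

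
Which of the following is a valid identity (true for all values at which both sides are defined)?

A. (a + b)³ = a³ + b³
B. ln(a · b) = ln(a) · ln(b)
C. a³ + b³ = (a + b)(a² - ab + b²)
C

A: fails at (4, 4) — LHS = 512, RHS = 128.
B: fails at (2, 7) — LHS = ln(14) ≈ 2.639, RHS = ln(2)·ln(7) ≈ 1.349.
C: holds — e.g. at (2, 4), both sides equal 72.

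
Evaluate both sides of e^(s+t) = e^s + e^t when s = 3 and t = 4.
LHS = e^(3+4) = e^7 ≈ 1097
RHS = e^3 + e^4 ≈ 74.68

LHS ≠ RHS (they differ by about 1022), so the equation does not hold here.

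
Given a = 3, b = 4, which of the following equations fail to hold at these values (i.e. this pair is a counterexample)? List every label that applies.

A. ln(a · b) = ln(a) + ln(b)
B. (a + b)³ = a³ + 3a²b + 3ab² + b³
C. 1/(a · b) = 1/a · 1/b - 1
Evaluating each claim at the given values:
A. LHS = ln(12) ≈ 2.485, RHS = ln(3) + ln(4) ≈ 2.485 → holds here (LHS = RHS)
B. LHS = 343, RHS = 343 → holds here (LHS = RHS)
C. LHS = 1/12, RHS = -11/12 → fails here (LHS ≠ RHS)

Answer: C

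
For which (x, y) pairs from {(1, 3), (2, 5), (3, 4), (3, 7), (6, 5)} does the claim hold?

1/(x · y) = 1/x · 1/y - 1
Testing each pair:
(1, 3): LHS = 1/3, RHS = -2/3 → fails
(2, 5): LHS = 1/10, RHS = -9/10 → fails
(3, 4): LHS = 1/12, RHS = -11/12 → fails
(3, 7): LHS = 1/21, RHS = -20/21 → fails
(6, 5): LHS = 1/30, RHS = -29/30 → fails

No pair satisfies the claim.

Answer: None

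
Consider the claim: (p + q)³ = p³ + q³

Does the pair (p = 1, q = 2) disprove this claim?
Substituting p = 1, q = 2:
LHS = (1 + 2)³ = 27
RHS = 1³ + 2³ = 9

Since LHS ≠ RHS, this pair disproves the claim.

Answer: Yes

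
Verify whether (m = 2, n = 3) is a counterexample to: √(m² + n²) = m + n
Yes

Substituting m = 2, n = 3:
LHS = √(2² + 3²) = √(13) ≈ 3.606
RHS = 2 + 3 = 5

Since LHS ≠ RHS, this pair disproves the claim.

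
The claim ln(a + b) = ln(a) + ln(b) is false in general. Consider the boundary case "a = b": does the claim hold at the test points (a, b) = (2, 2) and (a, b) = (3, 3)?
At (2, 2): LHS = ln(4) ≈ 1.386, RHS = 2·ln(2) ≈ 1.386 → equal
At (3, 3): LHS = ln(6) ≈ 1.792 ≠ RHS = 2·ln(3) ≈ 2.197

Answer: Only at (2, 2)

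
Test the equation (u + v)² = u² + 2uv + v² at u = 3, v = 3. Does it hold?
Holds

Substituting u = 3, v = 3:

LHS = (3 + 3)² = 36
RHS = 3² + 2·3·3 + 3² = 36

LHS = RHS, so the equation holds at this point.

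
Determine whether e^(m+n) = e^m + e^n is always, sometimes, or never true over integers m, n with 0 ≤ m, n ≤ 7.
Never true

The claim fails for every pair in the range. For instance at (m, n) = (1, 5): LHS = e^6 ≈ 403.4, RHS = e + e^5 ≈ 151.1.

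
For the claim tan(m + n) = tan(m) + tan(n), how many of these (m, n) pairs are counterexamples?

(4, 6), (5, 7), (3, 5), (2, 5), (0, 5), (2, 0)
Testing each pair:
(4, 6): LHS = tan(10) ≈ 0.6484, RHS = tan(6) + tan(4) ≈ 0.8668 → counterexample
(5, 7): LHS = tan(12) ≈ -0.6359, RHS = tan(5) + tan(7) ≈ -2.509 → counterexample
(3, 5): LHS = tan(8) ≈ -6.8, RHS = tan(5) + tan(3) ≈ -3.523 → counterexample
(2, 5): LHS = tan(7) ≈ 0.8714, RHS = tan(5) + tan(2) ≈ -5.566 → counterexample
(0, 5): LHS = tan(5) ≈ -3.381, RHS = tan(5) ≈ -3.381 → satisfies claim
(2, 0): LHS = tan(2) ≈ -2.185, RHS = tan(2) ≈ -2.185 → satisfies claim

That makes 4 counterexamples.

Answer: 4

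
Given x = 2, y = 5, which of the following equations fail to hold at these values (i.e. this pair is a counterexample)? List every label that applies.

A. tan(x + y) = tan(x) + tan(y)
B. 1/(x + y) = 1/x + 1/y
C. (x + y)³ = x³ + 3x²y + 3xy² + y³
Evaluating each claim at the given values:
A. LHS = tan(7) ≈ 0.8714, RHS = tan(5) + tan(2) ≈ -5.566 → fails here (LHS ≠ RHS)
B. LHS = 1/7, RHS = 7/10 → fails here (LHS ≠ RHS)
C. LHS = 343, RHS = 343 → holds here (LHS = RHS)

Answer: A, B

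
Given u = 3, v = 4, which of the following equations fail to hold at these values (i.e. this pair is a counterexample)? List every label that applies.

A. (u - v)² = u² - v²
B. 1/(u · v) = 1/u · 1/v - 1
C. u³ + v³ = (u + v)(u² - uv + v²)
Evaluating each claim at the given values:
A. LHS = 1, RHS = -7 → fails here (LHS ≠ RHS)
B. LHS = 1/12, RHS = -11/12 → fails here (LHS ≠ RHS)
C. LHS = 91, RHS = 91 → holds here (LHS = RHS)

Answer: A, B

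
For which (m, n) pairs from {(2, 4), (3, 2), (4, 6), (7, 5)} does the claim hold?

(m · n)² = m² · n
Testing each pair:
(2, 4): LHS = 64, RHS = 16 → fails
(3, 2): LHS = 36, RHS = 18 → fails
(4, 6): LHS = 576, RHS = 96 → fails
(7, 5): LHS = 1225, RHS = 245 → fails

No pair satisfies the claim.

Answer: None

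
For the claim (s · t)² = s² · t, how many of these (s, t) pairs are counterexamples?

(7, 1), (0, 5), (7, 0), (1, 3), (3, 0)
1

Testing each pair:
(7, 1): LHS = 49, RHS = 49 → satisfies claim
(0, 5): LHS = 0, RHS = 0 → satisfies claim
(7, 0): LHS = 0, RHS = 0 → satisfies claim
(1, 3): LHS = 9, RHS = 3 → counterexample
(3, 0): LHS = 0, RHS = 0 → satisfies claim

That makes 1 counterexample.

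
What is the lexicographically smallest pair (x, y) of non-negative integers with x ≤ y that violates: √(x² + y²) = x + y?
Substituting (1, 1) into the claim:
LHS = √(1² + 1²) = √(2) ≈ 1.414
RHS = 1 + 1 = 2

Since LHS ≠ RHS, this pair disproves the claim, and no lexicographically smaller pair (x ≤ y, non-negative integers) does.

For instance (1, 5) is also a counterexample (LHS = √(26) ≈ 5.099, RHS = 6), but it's lexicographically larger.

Answer: (x, y) = (1, 1)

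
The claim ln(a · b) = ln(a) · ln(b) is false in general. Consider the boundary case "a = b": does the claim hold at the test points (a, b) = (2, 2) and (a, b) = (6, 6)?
No, fails at both test points

At (2, 2): LHS = ln(4) ≈ 1.386 ≠ RHS = ln(2)² ≈ 0.4805
At (6, 6): LHS = ln(36) ≈ 3.584 ≠ RHS = ln(6)² ≈ 3.21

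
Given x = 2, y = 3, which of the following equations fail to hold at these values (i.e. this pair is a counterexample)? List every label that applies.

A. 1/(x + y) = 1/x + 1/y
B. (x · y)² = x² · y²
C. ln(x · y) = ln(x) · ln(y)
A, C

Evaluating each claim at the given values:
A. LHS = 1/5, RHS = 5/6 → fails here (LHS ≠ RHS)
B. LHS = 36, RHS = 36 → holds here (LHS = RHS)
C. LHS = ln(6) ≈ 1.792, RHS = ln(2)·ln(3) ≈ 0.7615 → fails here (LHS ≠ RHS)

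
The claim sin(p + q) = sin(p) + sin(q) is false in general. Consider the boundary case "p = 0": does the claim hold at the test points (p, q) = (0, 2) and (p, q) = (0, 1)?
At (0, 2): LHS = sin(2) ≈ 0.9093, RHS = sin(2) ≈ 0.9093 → equal
At (0, 1): LHS = sin(1) ≈ 0.8415, RHS = sin(1) ≈ 0.8415 → equal

So the claim does hold at both of these boundary points, even though it is not an identity.

Answer: Yes, holds at both test points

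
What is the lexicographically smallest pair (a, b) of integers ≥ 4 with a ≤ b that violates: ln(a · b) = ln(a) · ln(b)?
(a, b) = (4, 4)

Substituting (4, 4) into the claim:
LHS = ln(4 · 4) = ln(16) ≈ 2.773
RHS = ln(4) · ln(4) = ln(4)² ≈ 1.922

Since LHS ≠ RHS, this pair disproves the claim, and no lexicographically smaller pair (a ≤ b, integers ≥ 4) does.

For instance (5, 11) is also a counterexample (LHS = ln(55) ≈ 4.007, RHS = ln(5)·ln(11) ≈ 3.859), but it's lexicographically larger.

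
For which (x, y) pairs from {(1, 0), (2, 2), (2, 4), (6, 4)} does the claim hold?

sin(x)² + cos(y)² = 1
(2, 2)

Testing each pair:
(1, 0): LHS = sin(1)² + 1 ≈ 1.708, RHS = 1 → fails
(2, 2): LHS = cos(2)² + sin(2)² = 1, RHS = 1 → holds
(2, 4): LHS = cos(4)² + sin(2)² ≈ 1.254, RHS = 1 → fails
(6, 4): LHS = sin(6)² + cos(4)² ≈ 0.5053, RHS = 1 → fails

1 of 4 pairs satisfies the claim.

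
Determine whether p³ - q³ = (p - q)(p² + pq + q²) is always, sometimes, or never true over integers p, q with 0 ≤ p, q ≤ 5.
The identity holds for every pair in the range. For instance at (p, q) = (2, 5): both sides equal -117.

Answer: Always true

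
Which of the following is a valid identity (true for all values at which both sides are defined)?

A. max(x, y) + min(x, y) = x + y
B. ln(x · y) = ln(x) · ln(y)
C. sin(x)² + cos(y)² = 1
A

A: holds — e.g. at (5, 5), both sides equal 10.
B: fails at (2, 7) — LHS = ln(14) ≈ 2.639, RHS = ln(2)·ln(7) ≈ 1.349.
C: fails at (3, 4) — LHS = sin(3)² + cos(4)² ≈ 0.4472, RHS = 1.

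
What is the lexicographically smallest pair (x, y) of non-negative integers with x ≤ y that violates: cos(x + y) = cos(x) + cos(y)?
(x, y) = (0, 0)

Substituting (0, 0) into the claim:
LHS = cos(0 + 0) = 1
RHS = cos(0) + cos(0) = 2

Since LHS ≠ RHS, this pair disproves the claim, and no lexicographically smaller pair (x ≤ y, non-negative integers) does.

For instance (1, 7) is also a counterexample (LHS = cos(8) ≈ -0.1455, RHS = cos(1) + cos(7) ≈ 1.294), but it's lexicographically larger.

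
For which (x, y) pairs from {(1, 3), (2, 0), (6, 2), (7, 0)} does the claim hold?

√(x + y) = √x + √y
Testing each pair:
(1, 3): LHS = 2, RHS = 1 + √(3) ≈ 2.732 → fails
(2, 0): LHS = √(2) ≈ 1.414, RHS = √(2) ≈ 1.414 → holds
(6, 2): LHS = 2·√(2) ≈ 2.828, RHS = √(2) + √(6) ≈ 3.864 → fails
(7, 0): LHS = √(7) ≈ 2.646, RHS = √(7) ≈ 2.646 → holds

2 of 4 pairs satisfy the claim.

Answer: (2, 0), (7, 0)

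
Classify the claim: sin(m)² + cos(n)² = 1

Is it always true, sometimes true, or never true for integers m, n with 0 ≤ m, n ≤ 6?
It holds at (m, n) = (3, 3) (both sides equal 1), but fails at (m, n) = (3, 6) (LHS = sin(3)² + cos(6)² ≈ 0.9418, RHS = 1).

Answer: Sometimes true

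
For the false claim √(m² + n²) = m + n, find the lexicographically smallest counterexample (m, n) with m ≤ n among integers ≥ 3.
(m, n) = (3, 3)

Substituting (3, 3) into the claim:
LHS = √(3² + 3²) = 3·√(2) ≈ 4.243
RHS = 3 + 3 = 6

Since LHS ≠ RHS, this pair disproves the claim, and no lexicographically smaller pair (m ≤ n, integers ≥ 3) does.

For instance (4, 6) is also a counterexample (LHS = 2·√(13) ≈ 7.211, RHS = 10), but it's lexicographically larger.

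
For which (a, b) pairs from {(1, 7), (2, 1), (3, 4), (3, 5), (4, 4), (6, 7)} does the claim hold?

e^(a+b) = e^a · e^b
Testing each pair:
(1, 7): LHS = e^8 ≈ 2981, RHS = e^8 ≈ 2981 → holds
(2, 1): LHS = e^3 ≈ 20.09, RHS = e^3 ≈ 20.09 → holds
(3, 4): LHS = e^7 ≈ 1097, RHS = e^7 ≈ 1097 → holds
(3, 5): LHS = e^8 ≈ 2981, RHS = e^8 ≈ 2981 → holds
(4, 4): LHS = e^8 ≈ 2981, RHS = e^8 ≈ 2981 → holds
(6, 7): LHS = e^13 ≈ 442413.4, RHS = e^13 ≈ 442413.4 → holds

Every pair satisfies the claim.

Answer: All pairs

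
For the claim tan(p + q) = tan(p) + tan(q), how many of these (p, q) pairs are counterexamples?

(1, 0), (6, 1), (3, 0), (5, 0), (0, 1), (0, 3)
Testing each pair:
(1, 0): LHS = tan(1) ≈ 1.557, RHS = tan(1) ≈ 1.557 → satisfies claim
(6, 1): LHS = tan(7) ≈ 0.8714, RHS = tan(6) + tan(1) ≈ 1.266 → counterexample
(3, 0): LHS = tan(3) ≈ -0.1425, RHS = tan(3) ≈ -0.1425 → satisfies claim
(5, 0): LHS = tan(5) ≈ -3.381, RHS = tan(5) ≈ -3.381 → satisfies claim
(0, 1): LHS = tan(1) ≈ 1.557, RHS = tan(1) ≈ 1.557 → satisfies claim
(0, 3): LHS = tan(3) ≈ -0.1425, RHS = tan(3) ≈ -0.1425 → satisfies claim

That makes 1 counterexample.

Answer: 1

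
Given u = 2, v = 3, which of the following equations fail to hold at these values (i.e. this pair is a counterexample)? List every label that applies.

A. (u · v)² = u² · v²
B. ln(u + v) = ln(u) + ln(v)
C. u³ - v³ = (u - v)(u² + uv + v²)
B

Evaluating each claim at the given values:
A. LHS = 36, RHS = 36 → holds here (LHS = RHS)
B. LHS = ln(5) ≈ 1.609, RHS = ln(2) + ln(3) ≈ 1.792 → fails here (LHS ≠ RHS)
C. LHS = -19, RHS = -19 → holds here (LHS = RHS)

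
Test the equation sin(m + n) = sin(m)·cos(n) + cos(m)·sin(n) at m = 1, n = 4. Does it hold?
Substituting m = 1, n = 4:

LHS = sin(1 + 4) = sin(5) ≈ -0.9589
RHS = sin(1)·cos(4) + cos(1)·sin(4) = sin(1)·cos(4) + sin(4)·cos(1) ≈ -0.9589

LHS = RHS, so the equation holds at this point.

Answer: Holds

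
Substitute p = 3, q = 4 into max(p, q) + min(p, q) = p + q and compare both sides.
LHS = max(3, 4) + min(3, 4) = 7
RHS = 3 + 4 = 7

LHS = RHS: the two sides agree.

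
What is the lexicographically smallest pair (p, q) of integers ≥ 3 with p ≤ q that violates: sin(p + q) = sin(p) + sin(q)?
(p, q) = (3, 3)

Substituting (3, 3) into the claim:
LHS = sin(3 + 3) = sin(6) ≈ -0.2794
RHS = sin(3) + sin(3) = 2·sin(3) ≈ 0.2822

Since LHS ≠ RHS, this pair disproves the claim, and no lexicographically smaller pair (p ≤ q, integers ≥ 3) does.

For instance (4, 7) is also a counterexample (LHS = sin(11) ≈ -1, RHS = sin(4) + sin(7) ≈ -0.09982), but it's lexicographically larger.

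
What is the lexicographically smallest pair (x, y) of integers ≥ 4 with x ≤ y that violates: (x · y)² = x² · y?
(x, y) = (4, 4)

Substituting (4, 4) into the claim:
LHS = (4 · 4)² = 256
RHS = 4² · 4 = 64

Since LHS ≠ RHS, this pair disproves the claim, and no lexicographically smaller pair (x ≤ y, integers ≥ 4) does.

For instance (7, 8) is also a counterexample (LHS = 3136, RHS = 392), but it's lexicographically larger.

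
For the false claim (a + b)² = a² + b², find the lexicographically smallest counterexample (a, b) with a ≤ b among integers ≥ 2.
(a, b) = (2, 2)

Substituting (2, 2) into the claim:
LHS = (2 + 2)² = 16
RHS = 2² + 2² = 8

Since LHS ≠ RHS, this pair disproves the claim, and no lexicographically smaller pair (a ≤ b, integers ≥ 2) does.

For instance (9, 9) is also a counterexample (LHS = 324, RHS = 162), but it's lexicographically larger.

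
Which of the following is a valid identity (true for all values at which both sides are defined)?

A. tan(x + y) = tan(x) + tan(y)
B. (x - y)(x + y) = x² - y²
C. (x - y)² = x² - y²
B

A: fails at (1, 2) — LHS = tan(3) ≈ -0.1425, RHS = tan(2) + tan(1) ≈ -0.6276.
B: holds — e.g. at (3, 3), both sides equal 0.
C: fails at (1, 5) — LHS = 16, RHS = -24.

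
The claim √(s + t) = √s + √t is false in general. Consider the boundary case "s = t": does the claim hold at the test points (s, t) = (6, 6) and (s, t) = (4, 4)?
No, fails at both test points

At (6, 6): LHS = 2·√(3) ≈ 3.464 ≠ RHS = 2·√(6) ≈ 4.899
At (4, 4): LHS = 2·√(2) ≈ 2.828 ≠ RHS = 4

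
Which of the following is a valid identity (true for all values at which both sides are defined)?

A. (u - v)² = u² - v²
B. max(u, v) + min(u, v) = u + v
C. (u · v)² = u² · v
B

A: fails at (2, 5) — LHS = 9, RHS = -21.
B: holds — e.g. at (1, 1), both sides equal 2.
C: fails at (1, 4) — LHS = 16, RHS = 4.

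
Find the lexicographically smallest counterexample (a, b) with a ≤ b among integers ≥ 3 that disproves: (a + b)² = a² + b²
(a, b) = (3, 3)

Substituting (3, 3) into the claim:
LHS = (3 + 3)² = 36
RHS = 3² + 3² = 18

Since LHS ≠ RHS, this pair disproves the claim, and no lexicographically smaller pair (a ≤ b, integers ≥ 3) does.

For instance (5, 8) is also a counterexample (LHS = 169, RHS = 89), but it's lexicographically larger.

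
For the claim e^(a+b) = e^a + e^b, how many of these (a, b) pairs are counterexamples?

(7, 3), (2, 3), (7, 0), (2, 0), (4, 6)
5

Testing each pair:
(7, 3): LHS = e^10 ≈ 22026.5, RHS = e^3 + e^7 ≈ 1117 → counterexample
(2, 3): LHS = e^5 ≈ 148.4, RHS = e^2 + e^3 ≈ 27.47 → counterexample
(7, 0): LHS = e^7 ≈ 1097, RHS = 1 + e^7 ≈ 1098 → counterexample
(2, 0): LHS = e^2 ≈ 7.389, RHS = 1 + e^2 ≈ 8.389 → counterexample
(4, 6): LHS = e^10 ≈ 22026.5, RHS = e^4 + e^6 ≈ 458 → counterexample

That makes 5 counterexamples.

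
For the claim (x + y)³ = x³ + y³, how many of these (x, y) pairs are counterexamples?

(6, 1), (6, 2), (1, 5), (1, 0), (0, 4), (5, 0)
Testing each pair:
(6, 1): LHS = 343, RHS = 217 → counterexample
(6, 2): LHS = 512, RHS = 224 → counterexample
(1, 5): LHS = 216, RHS = 126 → counterexample
(1, 0): LHS = 1, RHS = 1 → satisfies claim
(0, 4): LHS = 64, RHS = 64 → satisfies claim
(5, 0): LHS = 125, RHS = 125 → satisfies claim

That makes 3 counterexamples.

Answer: 3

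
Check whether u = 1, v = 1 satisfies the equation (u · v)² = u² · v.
Holds

Substituting u = 1, v = 1:

LHS = (1 · 1)² = 1
RHS = 1² · 1 = 1

LHS = RHS, so the equation holds at this point.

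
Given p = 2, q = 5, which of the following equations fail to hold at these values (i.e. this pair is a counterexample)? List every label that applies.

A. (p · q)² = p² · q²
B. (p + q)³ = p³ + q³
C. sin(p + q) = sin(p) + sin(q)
Evaluating each claim at the given values:
A. LHS = 100, RHS = 100 → holds here (LHS = RHS)
B. LHS = 343, RHS = 133 → fails here (LHS ≠ RHS)
C. LHS = sin(7) ≈ 0.657, RHS = sin(5) + sin(2) ≈ -0.04963 → fails here (LHS ≠ RHS)

Answer: B, C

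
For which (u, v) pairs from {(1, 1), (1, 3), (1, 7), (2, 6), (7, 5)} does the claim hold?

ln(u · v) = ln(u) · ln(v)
Testing each pair:
(1, 1): LHS = 0, RHS = 0 → holds
(1, 3): LHS = ln(3) ≈ 1.099, RHS = 0 → fails
(1, 7): LHS = ln(7) ≈ 1.946, RHS = 0 → fails
(2, 6): LHS = ln(12) ≈ 2.485, RHS = ln(2)·ln(6) ≈ 1.242 → fails
(7, 5): LHS = ln(35) ≈ 3.555, RHS = ln(5)·ln(7) ≈ 3.132 → fails

1 of 5 pairs satisfies the claim.

Answer: (1, 1)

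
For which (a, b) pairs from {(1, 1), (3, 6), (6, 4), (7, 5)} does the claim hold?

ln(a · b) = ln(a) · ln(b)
(1, 1)

Testing each pair:
(1, 1): LHS = 0, RHS = 0 → holds
(3, 6): LHS = ln(18) ≈ 2.89, RHS = ln(3)·ln(6) ≈ 1.968 → fails
(6, 4): LHS = ln(24) ≈ 3.178, RHS = ln(4)·ln(6) ≈ 2.484 → fails
(7, 5): LHS = ln(35) ≈ 3.555, RHS = ln(5)·ln(7) ≈ 3.132 → fails

1 of 4 pairs satisfies the claim.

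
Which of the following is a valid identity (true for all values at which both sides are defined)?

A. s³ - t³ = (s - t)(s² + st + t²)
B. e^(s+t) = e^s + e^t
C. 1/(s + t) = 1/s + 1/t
A

A: holds — e.g. at (6, 7), both sides equal -127.
B: fails at (6, 7) — LHS = e^13 ≈ 442413.4, RHS = e^6 + e^7 ≈ 1500.
C: fails at (1, 4) — LHS = 1/5, RHS = 5/4.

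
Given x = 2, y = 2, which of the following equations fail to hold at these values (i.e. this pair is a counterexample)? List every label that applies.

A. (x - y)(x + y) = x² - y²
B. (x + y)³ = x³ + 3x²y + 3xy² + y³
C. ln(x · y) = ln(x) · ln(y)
Evaluating each claim at the given values:
A. LHS = 0, RHS = 0 → holds here (LHS = RHS)
B. LHS = 64, RHS = 64 → holds here (LHS = RHS)
C. LHS = ln(4) ≈ 1.386, RHS = ln(2)² ≈ 0.4805 → fails here (LHS ≠ RHS)

Answer: C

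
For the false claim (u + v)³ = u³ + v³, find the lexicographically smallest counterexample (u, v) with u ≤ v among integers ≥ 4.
Substituting (4, 4) into the claim:
LHS = (4 + 4)³ = 512
RHS = 4³ + 4³ = 128

Since LHS ≠ RHS, this pair disproves the claim, and no lexicographically smaller pair (u ≤ v, integers ≥ 4) does.

For instance (7, 10) is also a counterexample (LHS = 4913, RHS = 1343), but it's lexicographically larger.

Answer: (u, v) = (4, 4)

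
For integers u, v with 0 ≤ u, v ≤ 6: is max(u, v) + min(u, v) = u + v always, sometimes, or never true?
Always true

The identity holds for every pair in the range. For instance at (u, v) = (3, 4): both sides equal 7.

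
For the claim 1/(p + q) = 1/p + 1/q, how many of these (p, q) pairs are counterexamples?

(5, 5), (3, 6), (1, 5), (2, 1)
Testing each pair:
(5, 5): LHS = 1/10, RHS = 2/5 → counterexample
(3, 6): LHS = 1/9, RHS = 1/2 → counterexample
(1, 5): LHS = 1/6, RHS = 6/5 → counterexample
(2, 1): LHS = 1/3, RHS = 3/2 → counterexample

That makes 4 counterexamples.

Answer: 4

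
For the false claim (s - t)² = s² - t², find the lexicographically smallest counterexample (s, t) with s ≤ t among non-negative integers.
(s, t) = (0, 1)

Substituting (0, 1) into the claim:
LHS = (0 - 1)² = 1
RHS = 0² - 1² = -1

Since LHS ≠ RHS, this pair disproves the claim, and no lexicographically smaller pair (s ≤ t, non-negative integers) does.

For instance (1, 3) is also a counterexample (LHS = 4, RHS = -8), but it's lexicographically larger.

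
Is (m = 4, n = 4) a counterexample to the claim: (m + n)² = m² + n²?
Yes

Substituting m = 4, n = 4:
LHS = (4 + 4)² = 64
RHS = 4² + 4² = 32

Since LHS ≠ RHS, this pair disproves the claim.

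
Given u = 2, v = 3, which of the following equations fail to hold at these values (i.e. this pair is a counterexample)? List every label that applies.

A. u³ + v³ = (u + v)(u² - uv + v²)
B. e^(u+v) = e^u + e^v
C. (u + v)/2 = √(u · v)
Evaluating each claim at the given values:
A. LHS = 35, RHS = 35 → holds here (LHS = RHS)
B. LHS = e^5 ≈ 148.4, RHS = e^2 + e^3 ≈ 27.47 → fails here (LHS ≠ RHS)
C. LHS = 5/2, RHS = √(6) ≈ 2.449 → fails here (LHS ≠ RHS)

Answer: B, C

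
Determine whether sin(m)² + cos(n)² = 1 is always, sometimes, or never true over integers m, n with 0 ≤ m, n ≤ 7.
Sometimes true

It holds at (m, n) = (6, 6) (both sides equal 1), but fails at (m, n) = (0, 7) (LHS = cos(7)² ≈ 0.5684, RHS = 1).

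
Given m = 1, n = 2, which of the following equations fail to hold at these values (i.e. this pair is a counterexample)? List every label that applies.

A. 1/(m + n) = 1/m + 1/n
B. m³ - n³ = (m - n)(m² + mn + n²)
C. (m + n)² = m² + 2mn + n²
Evaluating each claim at the given values:
A. LHS = 1/3, RHS = 3/2 → fails here (LHS ≠ RHS)
B. LHS = -7, RHS = -7 → holds here (LHS = RHS)
C. LHS = 9, RHS = 9 → holds here (LHS = RHS)

Answer: A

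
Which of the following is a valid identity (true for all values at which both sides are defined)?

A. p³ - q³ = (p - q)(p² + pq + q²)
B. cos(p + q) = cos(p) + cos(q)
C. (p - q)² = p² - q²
A

A: holds — e.g. at (6, 7), both sides equal -127.
B: fails at (0, 1) — LHS = cos(1) ≈ 0.5403, RHS = cos(1) + 1 ≈ 1.54.
C: fails at (3, 4) — LHS = 1, RHS = -7.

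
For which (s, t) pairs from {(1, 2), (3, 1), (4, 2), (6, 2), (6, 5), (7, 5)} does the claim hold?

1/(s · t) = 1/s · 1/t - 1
None

Testing each pair:
(1, 2): LHS = 1/2, RHS = -1/2 → fails
(3, 1): LHS = 1/3, RHS = -2/3 → fails
(4, 2): LHS = 1/8, RHS = -7/8 → fails
(6, 2): LHS = 1/12, RHS = -11/12 → fails
(6, 5): LHS = 1/30, RHS = -29/30 → fails
(7, 5): LHS = 1/35, RHS = -34/35 → fails

No pair satisfies the claim.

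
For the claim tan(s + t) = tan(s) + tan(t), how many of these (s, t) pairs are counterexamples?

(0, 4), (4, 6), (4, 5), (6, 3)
Testing each pair:
(0, 4): LHS = tan(4) ≈ 1.158, RHS = tan(4) ≈ 1.158 → satisfies claim
(4, 6): LHS = tan(10) ≈ 0.6484, RHS = tan(6) + tan(4) ≈ 0.8668 → counterexample
(4, 5): LHS = tan(9) ≈ -0.4523, RHS = tan(5) + tan(4) ≈ -2.223 → counterexample
(6, 3): LHS = tan(9) ≈ -0.4523, RHS = tan(6) + tan(3) ≈ -0.4336 → counterexample

That makes 3 counterexamples.

Answer: 3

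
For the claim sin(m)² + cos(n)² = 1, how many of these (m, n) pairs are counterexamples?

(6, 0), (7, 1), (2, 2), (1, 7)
Testing each pair:
(6, 0): LHS = sin(6)² + 1 ≈ 1.078, RHS = 1 → counterexample
(7, 1): LHS = cos(1)² + sin(7)² ≈ 0.7236, RHS = 1 → counterexample
(2, 2): LHS = cos(2)² + sin(2)² = 1, RHS = 1 → satisfies claim
(1, 7): LHS = cos(7)² + sin(1)² ≈ 1.276, RHS = 1 → counterexample

That makes 3 counterexamples.

Answer: 3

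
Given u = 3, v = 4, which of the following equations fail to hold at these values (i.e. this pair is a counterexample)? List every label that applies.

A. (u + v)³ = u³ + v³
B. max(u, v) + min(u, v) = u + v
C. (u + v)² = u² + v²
A, C

Evaluating each claim at the given values:
A. LHS = 343, RHS = 91 → fails here (LHS ≠ RHS)
B. LHS = 7, RHS = 7 → holds here (LHS = RHS)
C. LHS = 49, RHS = 25 → fails here (LHS ≠ RHS)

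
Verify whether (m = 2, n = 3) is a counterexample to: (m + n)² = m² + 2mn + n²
Substituting m = 2, n = 3:
LHS = (2 + 3)² = 25
RHS = 2² + 2·2·3 + 3² = 25

The sides agree, so this pair does not disprove the claim.

Answer: No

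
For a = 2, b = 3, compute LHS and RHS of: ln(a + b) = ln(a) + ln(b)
LHS = ln(2 + 3) = ln(5) ≈ 1.609
RHS = ln(2) + ln(3) ≈ 1.792

LHS ≠ RHS (they differ by about 0.1823), so the equation does not hold here.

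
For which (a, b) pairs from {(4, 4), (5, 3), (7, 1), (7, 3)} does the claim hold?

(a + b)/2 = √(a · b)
(4, 4)

Testing each pair:
(4, 4): LHS = 4, RHS = 4 → holds
(5, 3): LHS = 4, RHS = √(15) ≈ 3.873 → fails
(7, 1): LHS = 4, RHS = √(7) ≈ 2.646 → fails
(7, 3): LHS = 5, RHS = √(21) ≈ 4.583 → fails

1 of 4 pairs satisfies the claim.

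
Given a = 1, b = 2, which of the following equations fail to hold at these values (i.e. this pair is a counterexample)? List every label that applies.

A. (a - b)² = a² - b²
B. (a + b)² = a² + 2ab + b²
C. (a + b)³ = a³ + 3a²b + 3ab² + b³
Evaluating each claim at the given values:
A. LHS = 1, RHS = -3 → fails here (LHS ≠ RHS)
B. LHS = 9, RHS = 9 → holds here (LHS = RHS)
C. LHS = 27, RHS = 27 → holds here (LHS = RHS)

Answer: A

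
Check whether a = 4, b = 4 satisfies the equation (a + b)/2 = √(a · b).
Holds

Substituting a = 4, b = 4:

LHS = (4 + 4)/2 = 4
RHS = √(4 · 4) = 4

LHS = RHS, so the equation holds at this point.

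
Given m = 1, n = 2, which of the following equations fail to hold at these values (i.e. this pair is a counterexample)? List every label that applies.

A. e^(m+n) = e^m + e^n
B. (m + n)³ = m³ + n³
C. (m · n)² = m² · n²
Evaluating each claim at the given values:
A. LHS = e^3 ≈ 20.09, RHS = e + e^2 ≈ 10.11 → fails here (LHS ≠ RHS)
B. LHS = 27, RHS = 9 → fails here (LHS ≠ RHS)
C. LHS = 4, RHS = 4 → holds here (LHS = RHS)

Answer: A, B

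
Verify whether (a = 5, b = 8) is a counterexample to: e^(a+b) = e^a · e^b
No

Substituting a = 5, b = 8:
LHS = e^(5+8) = e^13 ≈ 442413.4
RHS = e^5 · e^8 = e^13 ≈ 442413.4

The sides agree, so this pair does not disprove the claim.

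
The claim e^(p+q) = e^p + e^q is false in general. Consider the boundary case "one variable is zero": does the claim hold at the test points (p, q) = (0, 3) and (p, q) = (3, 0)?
At (0, 3): LHS = e^3 ≈ 20.09 ≠ RHS = 1 + e^3 ≈ 21.09
At (3, 0): LHS = e^3 ≈ 20.09 ≠ RHS = 1 + e^3 ≈ 21.09

Answer: No, fails at both test points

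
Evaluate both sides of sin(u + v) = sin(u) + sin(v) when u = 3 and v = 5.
LHS = sin(3 + 5) = sin(8) ≈ 0.9894
RHS = sin(3) + sin(5) ≈ -0.8178

LHS ≠ RHS (they differ by about 1.807), so the equation does not hold here.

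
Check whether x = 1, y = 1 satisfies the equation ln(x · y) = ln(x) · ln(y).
Holds

Substituting x = 1, y = 1:

LHS = ln(1 · 1) = 0
RHS = ln(1) · ln(1) = 0

LHS = RHS, so the equation holds at this point.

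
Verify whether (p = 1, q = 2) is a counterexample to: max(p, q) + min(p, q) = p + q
No

Substituting p = 1, q = 2:
LHS = max(1, 2) + min(1, 2) = 3
RHS = 1 + 2 = 3

The sides agree, so this pair does not disprove the claim.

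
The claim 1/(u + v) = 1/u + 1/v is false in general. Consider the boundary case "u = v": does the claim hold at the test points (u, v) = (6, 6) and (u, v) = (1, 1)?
At (6, 6): LHS = 1/12 ≠ RHS = 1/3
At (1, 1): LHS = 1/2 ≠ RHS = 2

Answer: No, fails at both test points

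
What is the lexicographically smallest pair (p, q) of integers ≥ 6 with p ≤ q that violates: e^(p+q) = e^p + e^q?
(p, q) = (6, 6)

Substituting (6, 6) into the claim:
LHS = e^(6+6) = e^12 ≈ 162754.8
RHS = e^6 + e^6 = 2·e^6 ≈ 806.9

Since LHS ≠ RHS, this pair disproves the claim, and no lexicographically smaller pair (p ≤ q, integers ≥ 6) does.

For instance (12, 12) is also a counterexample (LHS = e^24 ≈ 26489122129.8, RHS = 2·e^12 ≈ 325509.6), but it's lexicographically larger.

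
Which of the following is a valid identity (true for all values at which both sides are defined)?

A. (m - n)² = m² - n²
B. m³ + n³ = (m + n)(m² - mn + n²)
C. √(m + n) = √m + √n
A: fails at (2, 7) — LHS = 25, RHS = -45.
B: holds — e.g. at (1, 4), both sides equal 65.
C: fails at (4, 5) — LHS = 3, RHS = 2 + √(5) ≈ 4.236.

Answer: B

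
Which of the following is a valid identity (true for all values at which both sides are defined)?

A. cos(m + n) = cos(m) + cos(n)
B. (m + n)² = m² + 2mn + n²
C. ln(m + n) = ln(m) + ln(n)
A: fails at (1, 5) — LHS = cos(6) ≈ 0.9602, RHS = cos(5) + cos(1) ≈ 0.824.
B: holds — e.g. at (1, 3), both sides equal 16.
C: fails at (1, 3) — LHS = ln(4) ≈ 1.386, RHS = ln(3) ≈ 1.099.

Answer: B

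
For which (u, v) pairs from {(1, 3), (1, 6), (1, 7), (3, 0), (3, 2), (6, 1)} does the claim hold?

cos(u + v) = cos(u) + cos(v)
None

Testing each pair:
(1, 3): LHS = cos(4) ≈ -0.6536, RHS = cos(3) + cos(1) ≈ -0.4497 → fails
(1, 6): LHS = cos(7) ≈ 0.7539, RHS = cos(1) + cos(6) ≈ 1.5 → fails
(1, 7): LHS = cos(8) ≈ -0.1455, RHS = cos(1) + cos(7) ≈ 1.294 → fails
(3, 0): LHS = cos(3) ≈ -0.99, RHS = cos(3) + 1 ≈ 0.01001 → fails
(3, 2): LHS = cos(5) ≈ 0.2837, RHS = cos(3) + cos(2) ≈ -1.406 → fails
(6, 1): LHS = cos(7) ≈ 0.7539, RHS = cos(1) + cos(6) ≈ 1.5 → fails

No pair satisfies the claim.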